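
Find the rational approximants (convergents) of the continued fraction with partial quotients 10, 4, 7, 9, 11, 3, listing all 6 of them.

10/1, 41/4, 297/29, 2714/265, 30151/2944, 93167/9097

Using the convergent recurrence p_i = a_i*p_{i-1} + p_{i-2}, q_i = a_i*q_{i-1} + q_{i-2} with p_{-2}=0, p_{-1}=1, q_{-2}=1, q_{-1}=0:
  i=0: a_0=10, p_0 = 10*1 + 0 = 10, q_0 = 10*0 + 1 = 1.
  i=1: a_1=4, p_1 = 4*10 + 1 = 41, q_1 = 4*1 + 0 = 4.
  i=2: a_2=7, p_2 = 7*41 + 10 = 297, q_2 = 7*4 + 1 = 29.
  i=3: a_3=9, p_3 = 9*297 + 41 = 2714, q_3 = 9*29 + 4 = 265.
  i=4: a_4=11, p_4 = 11*2714 + 297 = 30151, q_4 = 11*265 + 29 = 2944.
  i=5: a_5=3, p_5 = 3*30151 + 2714 = 93167, q_5 = 3*2944 + 265 = 9097.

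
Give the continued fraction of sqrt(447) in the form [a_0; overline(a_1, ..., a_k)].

[21; overline(7, 42)]

Write x_i = (sqrt(447) + m_i)/d_i with (m_0, d_0) = (0, 1). a_0 = floor(sqrt(447)) = 21, since 21^2 = 441 <= 447 < 484 = 22^2.
Iterate m_{i+1} = d_i*a_i - m_i, d_{i+1} = (447 - m_{i+1}^2)/d_i, a_{i+1} = floor((a_0 + m_{i+1})/d_{i+1}):
  m_1 = 1*21 - 0 = 21, d_1 = (447 - 21^2)/1 = 6/1 = 6, a_1 = floor((21 + 21)/6) = 7.
  m_2 = 6*7 - 21 = 21, d_2 = (447 - 21^2)/6 = 6/6 = 1, a_2 = floor((21 + 21)/1) = 42.
  m_3 = 1*42 - 21 = 21, d_3 = (447 - 21^2)/1 = 6/1 = 6: (m_3, d_3) = (m_1, d_1) = (21, 6), so from here the quotients repeat a_1, a_2; the period length is 2.
Hence the expansion of sqrt(447) is a_0 = 21 followed by the repeating block 7, 42 (period 2).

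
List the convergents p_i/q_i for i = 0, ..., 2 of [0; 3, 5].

Using the convergent recurrence p_i = a_i*p_{i-1} + p_{i-2}, q_i = a_i*q_{i-1} + q_{i-2} with p_{-2}=0, p_{-1}=1, q_{-2}=1, q_{-1}=0:
  i=0: a_0=0, p_0 = 0*1 + 0 = 0, q_0 = 0*0 + 1 = 1.
  i=1: a_1=3, p_1 = 3*0 + 1 = 1, q_1 = 3*1 + 0 = 3.
  i=2: a_2=5, p_2 = 5*1 + 0 = 5, q_2 = 5*3 + 1 = 16.

0/1, 1/3, 5/16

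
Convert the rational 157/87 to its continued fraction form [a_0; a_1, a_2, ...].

[1; 1, 4, 8, 2]

Run the Euclidean algorithm on 157 and 87; the successive quotients are the partial quotients a_0, a_1, ... (each step inverts the fractional part left over by the previous one):
  157 = 1*87 + 70, so a_0 = 1.
  87 = 1*70 + 17, so a_1 = 1.
  70 = 4*17 + 2, so a_2 = 4.
  17 = 8*2 + 1, so a_3 = 8.
  2 = 2*1 + 0, so a_4 = 2.
The remainder reaches 0 after 5 divisions, so the expansion has 5 partial quotients, read off in order.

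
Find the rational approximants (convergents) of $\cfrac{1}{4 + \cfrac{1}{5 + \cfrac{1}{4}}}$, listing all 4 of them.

0/1, 1/4, 5/21, 21/88

Using the convergent recurrence p_i = a_i*p_{i-1} + p_{i-2}, q_i = a_i*q_{i-1} + q_{i-2} with p_{-2}=0, p_{-1}=1, q_{-2}=1, q_{-1}=0:
  i=0: a_0=0, p_0 = 0*1 + 0 = 0, q_0 = 0*0 + 1 = 1.
  i=1: a_1=4, p_1 = 4*0 + 1 = 1, q_1 = 4*1 + 0 = 4.
  i=2: a_2=5, p_2 = 5*1 + 0 = 5, q_2 = 5*4 + 1 = 21.
  i=3: a_3=4, p_3 = 4*5 + 1 = 21, q_3 = 4*21 + 4 = 88.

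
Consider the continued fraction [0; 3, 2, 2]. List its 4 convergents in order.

Using the convergent recurrence p_i = a_i*p_{i-1} + p_{i-2}, q_i = a_i*q_{i-1} + q_{i-2} with p_{-2}=0, p_{-1}=1, q_{-2}=1, q_{-1}=0:
  i=0: a_0=0, p_0 = 0*1 + 0 = 0, q_0 = 0*0 + 1 = 1.
  i=1: a_1=3, p_1 = 3*0 + 1 = 1, q_1 = 3*1 + 0 = 3.
  i=2: a_2=2, p_2 = 2*1 + 0 = 2, q_2 = 2*3 + 1 = 7.
  i=3: a_3=2, p_3 = 2*2 + 1 = 5, q_3 = 2*7 + 3 = 17.

0/1, 1/3, 2/7, 5/17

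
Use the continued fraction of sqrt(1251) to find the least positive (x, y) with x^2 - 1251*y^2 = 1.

First expand sqrt(1251) as a continued fraction. With x_i = (sqrt(1251) + m_i)/d_i and (m_0, d_0) = (0, 1): a_0 = floor(sqrt(1251)) = 35, since 35^2 = 1225 <= 1251 < 1296 = 36^2.
Iterate m_{i+1} = d_i*a_i - m_i, d_{i+1} = (1251 - m_{i+1}^2)/d_i, a_{i+1} = floor((a_0 + m_{i+1})/d_{i+1}):
  m_1 = 1*35 - 0 = 35, d_1 = (1251 - 35^2)/1 = 26/1 = 26, a_1 = floor((35 + 35)/26) = 2.
  m_2 = 26*2 - 35 = 17, d_2 = (1251 - 17^2)/26 = 962/26 = 37, a_2 = floor((35 + 17)/37) = 1.
  m_3 = 37*1 - 17 = 20, d_3 = (1251 - 20^2)/37 = 851/37 = 23, a_3 = floor((35 + 20)/23) = 2.
  m_4 = 23*2 - 20 = 26, d_4 = (1251 - 26^2)/23 = 575/23 = 25, a_4 = floor((35 + 26)/25) = 2.
  m_5 = 25*2 - 26 = 24, d_5 = (1251 - 24^2)/25 = 675/25 = 27, a_5 = floor((35 + 24)/27) = 2.
  m_6 = 27*2 - 24 = 30, d_6 = (1251 - 30^2)/27 = 351/27 = 13, a_6 = floor((35 + 30)/13) = 5.
  m_7 = 13*5 - 30 = 35, d_7 = (1251 - 35^2)/13 = 26/13 = 2, a_7 = floor((35 + 35)/2) = 35.
  m_8 = 2*35 - 35 = 35, d_8 = (1251 - 35^2)/2 = 26/2 = 13, a_8 = floor((35 + 35)/13) = 5.
  m_9 = 13*5 - 35 = 30, d_9 = (1251 - 30^2)/13 = 351/13 = 27, a_9 = floor((35 + 30)/27) = 2.
  m_10 = 27*2 - 30 = 24, d_10 = (1251 - 24^2)/27 = 675/27 = 25, a_10 = floor((35 + 24)/25) = 2.
  m_11 = 25*2 - 24 = 26, d_11 = (1251 - 26^2)/25 = 575/25 = 23, a_11 = floor((35 + 26)/23) = 2.
  m_12 = 23*2 - 26 = 20, d_12 = (1251 - 20^2)/23 = 851/23 = 37, a_12 = floor((35 + 20)/37) = 1.
  m_13 = 37*1 - 20 = 17, d_13 = (1251 - 17^2)/37 = 962/37 = 26, a_13 = floor((35 + 17)/26) = 2.
  m_14 = 26*2 - 17 = 35, d_14 = (1251 - 35^2)/26 = 26/26 = 1, a_14 = floor((35 + 35)/1) = 70.
  m_15 = 1*70 - 35 = 35, d_15 = (1251 - 35^2)/1 = 26/1 = 26: (m_15, d_15) = (m_1, d_1) = (35, 26), so from here the quotients repeat a_1, ..., a_14; the period length is 14.
So sqrt(1251) = [35; (2, 1, 2, 2, 2, 5, 35, 5, 2, 2, 2, 1, 2, 70)] with period length k = 14.
k is even, so the fundamental solution of x^2 - 1251y^2 = 1 is (p_{k-1}, q_{k-1}) = (p_13, q_13); compute convergents through index 13.
Convergents (p_i = a_i*p_{i-1} + p_{i-2}, q_i = a_i*q_{i-1} + q_{i-2} with p_{-2}=0, p_{-1}=1, q_{-2}=1, q_{-1}=0):
  i=0: a_0=35, p_0 = 35*1 + 0 = 35, q_0 = 35*0 + 1 = 1.
  i=1: a_1=2, p_1 = 2*35 + 1 = 71, q_1 = 2*1 + 0 = 2.
  i=2: a_2=1, p_2 = 1*71 + 35 = 106, q_2 = 1*2 + 1 = 3.
  i=3: a_3=2, p_3 = 2*106 + 71 = 283, q_3 = 2*3 + 2 = 8.
  i=4: a_4=2, p_4 = 2*283 + 106 = 672, q_4 = 2*8 + 3 = 19.
  i=5: a_5=2, p_5 = 2*672 + 283 = 1627, q_5 = 2*19 + 8 = 46.
  i=6: a_6=5, p_6 = 5*1627 + 672 = 8807, q_6 = 5*46 + 19 = 249.
  i=7: a_7=35, p_7 = 35*8807 + 1627 = 309872, q_7 = 35*249 + 46 = 8761.
  i=8: a_8=5, p_8 = 5*309872 + 8807 = 1558167, q_8 = 5*8761 + 249 = 44054.
  i=9: a_9=2, p_9 = 2*1558167 + 309872 = 3426206, q_9 = 2*44054 + 8761 = 96869.
  i=10: a_10=2, p_10 = 2*3426206 + 1558167 = 8410579, q_10 = 2*96869 + 44054 = 237792.
  i=11: a_11=2, p_11 = 2*8410579 + 3426206 = 20247364, q_11 = 2*237792 + 96869 = 572453.
  i=12: a_12=1, p_12 = 1*20247364 + 8410579 = 28657943, q_12 = 1*572453 + 237792 = 810245.
  i=13: a_13=2, p_13 = 2*28657943 + 20247364 = 77563250, q_13 = 2*810245 + 572453 = 2192943.
Check: 77563250^2 - 1251*2192943^2 = 6016057750562500 - 6016057750562499 = 1, so (x, y) = (77563250, 2192943) solves the equation, and by the theorem it is the least positive solution.

(x, y) = (77563250, 2192943)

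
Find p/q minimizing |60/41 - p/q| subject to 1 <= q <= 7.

10/7

Expand x = 60/41 as a continued fraction with the Euclidean algorithm:
  60 = 1*41 + 19, so a_0 = 1.
  41 = 2*19 + 3, so a_1 = 2.
  19 = 6*3 + 1, so a_2 = 6.
  3 = 3*1 + 0, so a_3 = 3.
so x = [1; 2, 6, 3].
Convergents (p_i = a_i*p_{i-1} + p_{i-2}, q_i = a_i*q_{i-1} + q_{i-2} with p_{-2}=0, p_{-1}=1, q_{-2}=1, q_{-1}=0), until the denominator exceeds 7:
  i=0: a_0=1, p_0 = 1*1 + 0 = 1, q_0 = 1*0 + 1 = 1.
  i=1: a_1=2, p_1 = 2*1 + 1 = 3, q_1 = 2*1 + 0 = 2.
  i=2: a_2=6, p_2 = 6*3 + 1 = 19, q_2 = 6*2 + 1 = 13.
q_2 = 13 > 7, so the last convergent with denominator <= 7 is p_1/q_1 = 3/2.
The closest fraction with denominator <= 7 is either p_1/q_1 or the intermediate fraction (k*p_1 + p_0)/(k*q_1 + q_0) with the largest k >= 1 whose denominator stays <= 7; these approach x as k grows, and every other convergent or intermediate fraction in range is farther away.
Largest k: floor((7 - q_0)/q_1) = floor((7 - 1)/2) = 3.
That gives (3*3 + 1)/(3*2 + 1) = 10/7.
Compare the errors: |x - 3/2| = |60*2 - 3*41|/(41*2) = 3/82, and |x - 10/7| = |60*7 - 10*41|/(41*7) = 10/287.
Cross-multiplying, 10*82 = 820 < 861 = 3*287, so 10/287 is smaller: the intermediate fraction 10/7 is closer to x than 3/2.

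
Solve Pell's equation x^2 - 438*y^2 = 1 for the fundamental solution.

First expand sqrt(438) as a continued fraction. With x_i = (sqrt(438) + m_i)/d_i and (m_0, d_0) = (0, 1): a_0 = floor(sqrt(438)) = 20, since 20^2 = 400 <= 438 < 441 = 21^2.
Iterate m_{i+1} = d_i*a_i - m_i, d_{i+1} = (438 - m_{i+1}^2)/d_i, a_{i+1} = floor((a_0 + m_{i+1})/d_{i+1}):
  m_1 = 1*20 - 0 = 20, d_1 = (438 - 20^2)/1 = 38/1 = 38, a_1 = floor((20 + 20)/38) = 1.
  m_2 = 38*1 - 20 = 18, d_2 = (438 - 18^2)/38 = 114/38 = 3, a_2 = floor((20 + 18)/3) = 12.
  m_3 = 3*12 - 18 = 18, d_3 = (438 - 18^2)/3 = 114/3 = 38, a_3 = floor((20 + 18)/38) = 1.
  m_4 = 38*1 - 18 = 20, d_4 = (438 - 20^2)/38 = 38/38 = 1, a_4 = floor((20 + 20)/1) = 40.
  m_5 = 1*40 - 20 = 20, d_5 = (438 - 20^2)/1 = 38/1 = 38: (m_5, d_5) = (m_1, d_1) = (20, 38), so from here the quotients repeat a_1, ..., a_4; the period length is 4.
So sqrt(438) = [20; (1, 12, 1, 40)] with period length k = 4.
k is even, so the fundamental solution of x^2 - 438y^2 = 1 is (p_{k-1}, q_{k-1}) = (p_3, q_3); compute convergents through index 3.
Convergents (p_i = a_i*p_{i-1} + p_{i-2}, q_i = a_i*q_{i-1} + q_{i-2} with p_{-2}=0, p_{-1}=1, q_{-2}=1, q_{-1}=0):
  i=0: a_0=20, p_0 = 20*1 + 0 = 20, q_0 = 20*0 + 1 = 1.
  i=1: a_1=1, p_1 = 1*20 + 1 = 21, q_1 = 1*1 + 0 = 1.
  i=2: a_2=12, p_2 = 12*21 + 20 = 272, q_2 = 12*1 + 1 = 13.
  i=3: a_3=1, p_3 = 1*272 + 21 = 293, q_3 = 1*13 + 1 = 14.
Check: 293^2 - 438*14^2 = 85849 - 85848 = 1, so (x, y) = (293, 14) solves the equation, and by the theorem it is the least positive solution.

(x, y) = (293, 14)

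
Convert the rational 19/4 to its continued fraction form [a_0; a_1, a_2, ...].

[4; 1, 3]

Run the Euclidean algorithm on 19 and 4; the successive quotients are the partial quotients a_0, a_1, ... (each step inverts the fractional part left over by the previous one):
  19 = 4*4 + 3, so a_0 = 4.
  4 = 1*3 + 1, so a_1 = 1.
  3 = 3*1 + 0, so a_2 = 3.
The remainder reaches 0 after 3 divisions, so the expansion has 3 partial quotients, read off in order.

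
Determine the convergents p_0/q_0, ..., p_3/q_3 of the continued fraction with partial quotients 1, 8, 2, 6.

Using the convergent recurrence p_i = a_i*p_{i-1} + p_{i-2}, q_i = a_i*q_{i-1} + q_{i-2} with p_{-2}=0, p_{-1}=1, q_{-2}=1, q_{-1}=0:
  i=0: a_0=1, p_0 = 1*1 + 0 = 1, q_0 = 1*0 + 1 = 1.
  i=1: a_1=8, p_1 = 8*1 + 1 = 9, q_1 = 8*1 + 0 = 8.
  i=2: a_2=2, p_2 = 2*9 + 1 = 19, q_2 = 2*8 + 1 = 17.
  i=3: a_3=6, p_3 = 6*19 + 9 = 123, q_3 = 6*17 + 8 = 110.

1/1, 9/8, 19/17, 123/110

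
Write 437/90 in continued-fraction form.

[4; 1, 5, 1, 12]

Run the Euclidean algorithm on 437 and 90; the successive quotients are the partial quotients a_0, a_1, ... (each step inverts the fractional part left over by the previous one):
  437 = 4*90 + 77, so a_0 = 4.
  90 = 1*77 + 13, so a_1 = 1.
  77 = 5*13 + 12, so a_2 = 5.
  13 = 1*12 + 1, so a_3 = 1.
  12 = 12*1 + 0, so a_4 = 12.
The remainder reaches 0 after 5 divisions, so the expansion has 5 partial quotients, read off in order.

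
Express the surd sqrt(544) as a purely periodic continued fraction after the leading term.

Write x_i = (sqrt(544) + m_i)/d_i with (m_0, d_0) = (0, 1). a_0 = floor(sqrt(544)) = 23, since 23^2 = 529 <= 544 < 576 = 24^2.
Iterate m_{i+1} = d_i*a_i - m_i, d_{i+1} = (544 - m_{i+1}^2)/d_i, a_{i+1} = floor((a_0 + m_{i+1})/d_{i+1}):
  m_1 = 1*23 - 0 = 23, d_1 = (544 - 23^2)/1 = 15/1 = 15, a_1 = floor((23 + 23)/15) = 3.
  m_2 = 15*3 - 23 = 22, d_2 = (544 - 22^2)/15 = 60/15 = 4, a_2 = floor((23 + 22)/4) = 11.
  m_3 = 4*11 - 22 = 22, d_3 = (544 - 22^2)/4 = 60/4 = 15, a_3 = floor((23 + 22)/15) = 3.
  m_4 = 15*3 - 22 = 23, d_4 = (544 - 23^2)/15 = 15/15 = 1, a_4 = floor((23 + 23)/1) = 46.
  m_5 = 1*46 - 23 = 23, d_5 = (544 - 23^2)/1 = 15/1 = 15: (m_5, d_5) = (m_1, d_1) = (23, 15), so from here the quotients repeat a_1, ..., a_4; the period length is 4.
Hence the expansion of sqrt(544) is a_0 = 23 followed by the repeating block 3, 11, 3, 46 (period 4).

[23; (3, 11, 3, 46)]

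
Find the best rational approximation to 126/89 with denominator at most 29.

Expand x = 126/89 as a continued fraction with the Euclidean algorithm:
  126 = 1*89 + 37, so a_0 = 1.
  89 = 2*37 + 15, so a_1 = 2.
  37 = 2*15 + 7, so a_2 = 2.
  15 = 2*7 + 1, so a_3 = 2.
  7 = 7*1 + 0, so a_4 = 7.
so x = [1; 2, 2, 2, 7].
Convergents (p_i = a_i*p_{i-1} + p_{i-2}, q_i = a_i*q_{i-1} + q_{i-2} with p_{-2}=0, p_{-1}=1, q_{-2}=1, q_{-1}=0), until the denominator exceeds 29:
  i=0: a_0=1, p_0 = 1*1 + 0 = 1, q_0 = 1*0 + 1 = 1.
  i=1: a_1=2, p_1 = 2*1 + 1 = 3, q_1 = 2*1 + 0 = 2.
  i=2: a_2=2, p_2 = 2*3 + 1 = 7, q_2 = 2*2 + 1 = 5.
  i=3: a_3=2, p_3 = 2*7 + 3 = 17, q_3 = 2*5 + 2 = 12.
  i=4: a_4=7, p_4 = 7*17 + 7 = 126, q_4 = 7*12 + 5 = 89.
q_4 = 89 > 29, so the last convergent with denominator <= 29 is p_3/q_3 = 17/12.
The closest fraction with denominator <= 29 is either p_3/q_3 or the intermediate fraction (k*p_3 + p_2)/(k*q_3 + q_2) with the largest k >= 1 whose denominator stays <= 29; these approach x as k grows, and every other convergent or intermediate fraction in range is farther away.
Largest k: floor((29 - q_2)/q_3) = floor((29 - 5)/12) = 2.
That gives (2*17 + 7)/(2*12 + 5) = 41/29.
Compare the errors: |x - 17/12| = |126*12 - 17*89|/(89*12) = 1/1068, and |x - 41/29| = |126*29 - 41*89|/(89*29) = 5/2581.
Cross-multiplying, 1*2581 = 2581 < 5340 = 5*1068, so 1/1068 is smaller: the convergent 17/12 is closer to x than 41/29.

17/12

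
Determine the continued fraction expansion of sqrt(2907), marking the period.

Write x_i = (sqrt(2907) + m_i)/d_i with (m_0, d_0) = (0, 1). a_0 = floor(sqrt(2907)) = 53, since 53^2 = 2809 <= 2907 < 2916 = 54^2.
Iterate m_{i+1} = d_i*a_i - m_i, d_{i+1} = (2907 - m_{i+1}^2)/d_i, a_{i+1} = floor((a_0 + m_{i+1})/d_{i+1}):
  m_1 = 1*53 - 0 = 53, d_1 = (2907 - 53^2)/1 = 98/1 = 98, a_1 = floor((53 + 53)/98) = 1.
  m_2 = 98*1 - 53 = 45, d_2 = (2907 - 45^2)/98 = 882/98 = 9, a_2 = floor((53 + 45)/9) = 10.
  m_3 = 9*10 - 45 = 45, d_3 = (2907 - 45^2)/9 = 882/9 = 98, a_3 = floor((53 + 45)/98) = 1.
  m_4 = 98*1 - 45 = 53, d_4 = (2907 - 53^2)/98 = 98/98 = 1, a_4 = floor((53 + 53)/1) = 106.
  m_5 = 1*106 - 53 = 53, d_5 = (2907 - 53^2)/1 = 98/1 = 98: (m_5, d_5) = (m_1, d_1) = (53, 98), so from here the quotients repeat a_1, ..., a_4; the period length is 4.
Hence the expansion of sqrt(2907) is a_0 = 53 followed by the repeating block 1, 10, 1, 106 (period 4).

[53; (1, 10, 1, 106)]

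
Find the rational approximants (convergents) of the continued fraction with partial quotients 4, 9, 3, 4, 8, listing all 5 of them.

Using the convergent recurrence p_i = a_i*p_{i-1} + p_{i-2}, q_i = a_i*q_{i-1} + q_{i-2} with p_{-2}=0, p_{-1}=1, q_{-2}=1, q_{-1}=0:
  i=0: a_0=4, p_0 = 4*1 + 0 = 4, q_0 = 4*0 + 1 = 1.
  i=1: a_1=9, p_1 = 9*4 + 1 = 37, q_1 = 9*1 + 0 = 9.
  i=2: a_2=3, p_2 = 3*37 + 4 = 115, q_2 = 3*9 + 1 = 28.
  i=3: a_3=4, p_3 = 4*115 + 37 = 497, q_3 = 4*28 + 9 = 121.
  i=4: a_4=8, p_4 = 8*497 + 115 = 4091, q_4 = 8*121 + 28 = 996.

4/1, 37/9, 115/28, 497/121, 4091/996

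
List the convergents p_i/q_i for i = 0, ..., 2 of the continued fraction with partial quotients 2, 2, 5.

Using the convergent recurrence p_i = a_i*p_{i-1} + p_{i-2}, q_i = a_i*q_{i-1} + q_{i-2} with p_{-2}=0, p_{-1}=1, q_{-2}=1, q_{-1}=0:
  i=0: a_0=2, p_0 = 2*1 + 0 = 2, q_0 = 2*0 + 1 = 1.
  i=1: a_1=2, p_1 = 2*2 + 1 = 5, q_1 = 2*1 + 0 = 2.
  i=2: a_2=5, p_2 = 5*5 + 2 = 27, q_2 = 5*2 + 1 = 11.

2/1, 5/2, 27/11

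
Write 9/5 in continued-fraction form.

Run the Euclidean algorithm on 9 and 5; the successive quotients are the partial quotients a_0, a_1, ... (each step inverts the fractional part left over by the previous one):
  9 = 1*5 + 4, so a_0 = 1.
  5 = 1*4 + 1, so a_1 = 1.
  4 = 4*1 + 0, so a_2 = 4.
The remainder reaches 0 after 3 divisions, so the expansion has 3 partial quotients, read off in order.

[1; 1, 4]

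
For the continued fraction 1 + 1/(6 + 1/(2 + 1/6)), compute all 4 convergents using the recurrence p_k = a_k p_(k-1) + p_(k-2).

Using the convergent recurrence p_i = a_i*p_{i-1} + p_{i-2}, q_i = a_i*q_{i-1} + q_{i-2} with p_{-2}=0, p_{-1}=1, q_{-2}=1, q_{-1}=0:
  i=0: a_0=1, p_0 = 1*1 + 0 = 1, q_0 = 1*0 + 1 = 1.
  i=1: a_1=6, p_1 = 6*1 + 1 = 7, q_1 = 6*1 + 0 = 6.
  i=2: a_2=2, p_2 = 2*7 + 1 = 15, q_2 = 2*6 + 1 = 13.
  i=3: a_3=6, p_3 = 6*15 + 7 = 97, q_3 = 6*13 + 6 = 84.

1/1, 7/6, 15/13, 97/84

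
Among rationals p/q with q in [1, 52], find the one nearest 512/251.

Expand x = 512/251 as a continued fraction with the Euclidean algorithm:
  512 = 2*251 + 10, so a_0 = 2.
  251 = 25*10 + 1, so a_1 = 25.
  10 = 10*1 + 0, so a_2 = 10.
so x = [2; 25, 10].
Convergents (p_i = a_i*p_{i-1} + p_{i-2}, q_i = a_i*q_{i-1} + q_{i-2} with p_{-2}=0, p_{-1}=1, q_{-2}=1, q_{-1}=0), until the denominator exceeds 52:
  i=0: a_0=2, p_0 = 2*1 + 0 = 2, q_0 = 2*0 + 1 = 1.
  i=1: a_1=25, p_1 = 25*2 + 1 = 51, q_1 = 25*1 + 0 = 25.
  i=2: a_2=10, p_2 = 10*51 + 2 = 512, q_2 = 10*25 + 1 = 251.
q_2 = 251 > 52, so the last convergent with denominator <= 52 is p_1/q_1 = 51/25.
The closest fraction with denominator <= 52 is either p_1/q_1 or the intermediate fraction (k*p_1 + p_0)/(k*q_1 + q_0) with the largest k >= 1 whose denominator stays <= 52; these approach x as k grows, and every other convergent or intermediate fraction in range is farther away.
Largest k: floor((52 - q_0)/q_1) = floor((52 - 1)/25) = 2.
That gives (2*51 + 2)/(2*25 + 1) = 104/51.
Compare the errors: |x - 51/25| = |512*25 - 51*251|/(251*25) = 1/6275, and |x - 104/51| = |512*51 - 104*251|/(251*51) = 8/12801.
Cross-multiplying, 1*12801 = 12801 < 50200 = 8*6275, so 1/6275 is smaller: the convergent 51/25 is closer to x than 104/51.

51/25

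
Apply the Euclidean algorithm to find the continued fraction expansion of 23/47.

[0; 2, 23]

Run the Euclidean algorithm on 23 and 47; the successive quotients are the partial quotients a_0, a_1, ... (each step inverts the fractional part left over by the previous one):
  23 = 0*47 + 23, so a_0 = 0.
  47 = 2*23 + 1, so a_1 = 2.
  23 = 23*1 + 0, so a_2 = 23.
The remainder reaches 0 after 3 divisions, so the expansion has 3 partial quotients, read off in order.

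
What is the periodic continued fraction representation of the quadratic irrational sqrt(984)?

Write x_i = (sqrt(984) + m_i)/d_i with (m_0, d_0) = (0, 1). a_0 = floor(sqrt(984)) = 31, since 31^2 = 961 <= 984 < 1024 = 32^2.
Iterate m_{i+1} = d_i*a_i - m_i, d_{i+1} = (984 - m_{i+1}^2)/d_i, a_{i+1} = floor((a_0 + m_{i+1})/d_{i+1}):
  m_1 = 1*31 - 0 = 31, d_1 = (984 - 31^2)/1 = 23/1 = 23, a_1 = floor((31 + 31)/23) = 2.
  m_2 = 23*2 - 31 = 15, d_2 = (984 - 15^2)/23 = 759/23 = 33, a_2 = floor((31 + 15)/33) = 1.
  m_3 = 33*1 - 15 = 18, d_3 = (984 - 18^2)/33 = 660/33 = 20, a_3 = floor((31 + 18)/20) = 2.
  m_4 = 20*2 - 18 = 22, d_4 = (984 - 22^2)/20 = 500/20 = 25, a_4 = floor((31 + 22)/25) = 2.
  m_5 = 25*2 - 22 = 28, d_5 = (984 - 28^2)/25 = 200/25 = 8, a_5 = floor((31 + 28)/8) = 7.
  m_6 = 8*7 - 28 = 28, d_6 = (984 - 28^2)/8 = 200/8 = 25, a_6 = floor((31 + 28)/25) = 2.
  m_7 = 25*2 - 28 = 22, d_7 = (984 - 22^2)/25 = 500/25 = 20, a_7 = floor((31 + 22)/20) = 2.
  m_8 = 20*2 - 22 = 18, d_8 = (984 - 18^2)/20 = 660/20 = 33, a_8 = floor((31 + 18)/33) = 1.
  m_9 = 33*1 - 18 = 15, d_9 = (984 - 15^2)/33 = 759/33 = 23, a_9 = floor((31 + 15)/23) = 2.
  m_10 = 23*2 - 15 = 31, d_10 = (984 - 31^2)/23 = 23/23 = 1, a_10 = floor((31 + 31)/1) = 62.
  m_11 = 1*62 - 31 = 31, d_11 = (984 - 31^2)/1 = 23/1 = 23: (m_11, d_11) = (m_1, d_1) = (31, 23), so from here the quotients repeat a_1, ..., a_10; the period length is 10.
Hence the expansion of sqrt(984) is a_0 = 31 followed by the repeating block 2, 1, 2, 2, 7, 2, 2, 1, 2, 62 (period 10).

[31; (2, 1, 2, 2, 7, 2, 2, 1, 2, 62)]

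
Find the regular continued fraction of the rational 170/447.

[0; 2, 1, 1, 1, 2, 3, 6]

Run the Euclidean algorithm on 170 and 447; the successive quotients are the partial quotients a_0, a_1, ... (each step inverts the fractional part left over by the previous one):
  170 = 0*447 + 170, so a_0 = 0.
  447 = 2*170 + 107, so a_1 = 2.
  170 = 1*107 + 63, so a_2 = 1.
  107 = 1*63 + 44, so a_3 = 1.
  63 = 1*44 + 19, so a_4 = 1.
  44 = 2*19 + 6, so a_5 = 2.
  19 = 3*6 + 1, so a_6 = 3.
  6 = 6*1 + 0, so a_7 = 6.
The remainder reaches 0 after 8 divisions, so the expansion has 8 partial quotients, read off in order.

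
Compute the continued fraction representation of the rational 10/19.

Run the Euclidean algorithm on 10 and 19; the successive quotients are the partial quotients a_0, a_1, ... (each step inverts the fractional part left over by the previous one):
  10 = 0*19 + 10, so a_0 = 0.
  19 = 1*10 + 9, so a_1 = 1.
  10 = 1*9 + 1, so a_2 = 1.
  9 = 9*1 + 0, so a_3 = 9.
The remainder reaches 0 after 4 divisions, so the expansion has 4 partial quotients, read off in order.

[0; 1, 1, 9]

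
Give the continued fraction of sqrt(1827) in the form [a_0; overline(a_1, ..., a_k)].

Write x_i = (sqrt(1827) + m_i)/d_i with (m_0, d_0) = (0, 1). a_0 = floor(sqrt(1827)) = 42, since 42^2 = 1764 <= 1827 < 1849 = 43^2.
Iterate m_{i+1} = d_i*a_i - m_i, d_{i+1} = (1827 - m_{i+1}^2)/d_i, a_{i+1} = floor((a_0 + m_{i+1})/d_{i+1}):
  m_1 = 1*42 - 0 = 42, d_1 = (1827 - 42^2)/1 = 63/1 = 63, a_1 = floor((42 + 42)/63) = 1.
  m_2 = 63*1 - 42 = 21, d_2 = (1827 - 21^2)/63 = 1386/63 = 22, a_2 = floor((42 + 21)/22) = 2.
  m_3 = 22*2 - 21 = 23, d_3 = (1827 - 23^2)/22 = 1298/22 = 59, a_3 = floor((42 + 23)/59) = 1.
  m_4 = 59*1 - 23 = 36, d_4 = (1827 - 36^2)/59 = 531/59 = 9, a_4 = floor((42 + 36)/9) = 8.
  m_5 = 9*8 - 36 = 36, d_5 = (1827 - 36^2)/9 = 531/9 = 59, a_5 = floor((42 + 36)/59) = 1.
  m_6 = 59*1 - 36 = 23, d_6 = (1827 - 23^2)/59 = 1298/59 = 22, a_6 = floor((42 + 23)/22) = 2.
  m_7 = 22*2 - 23 = 21, d_7 = (1827 - 21^2)/22 = 1386/22 = 63, a_7 = floor((42 + 21)/63) = 1.
  m_8 = 63*1 - 21 = 42, d_8 = (1827 - 42^2)/63 = 63/63 = 1, a_8 = floor((42 + 42)/1) = 84.
  m_9 = 1*84 - 42 = 42, d_9 = (1827 - 42^2)/1 = 63/1 = 63: (m_9, d_9) = (m_1, d_1) = (42, 63), so from here the quotients repeat a_1, ..., a_8; the period length is 8.
Hence the expansion of sqrt(1827) is a_0 = 42 followed by the repeating block 1, 2, 1, 8, 1, 2, 1, 84 (period 8).

[42; overline(1, 2, 1, 8, 1, 2, 1, 84)]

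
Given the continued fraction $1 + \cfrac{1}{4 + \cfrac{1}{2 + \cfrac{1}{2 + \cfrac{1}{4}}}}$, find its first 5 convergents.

1/1, 5/4, 11/9, 27/22, 119/97

Using the convergent recurrence p_i = a_i*p_{i-1} + p_{i-2}, q_i = a_i*q_{i-1} + q_{i-2} with p_{-2}=0, p_{-1}=1, q_{-2}=1, q_{-1}=0:
  i=0: a_0=1, p_0 = 1*1 + 0 = 1, q_0 = 1*0 + 1 = 1.
  i=1: a_1=4, p_1 = 4*1 + 1 = 5, q_1 = 4*1 + 0 = 4.
  i=2: a_2=2, p_2 = 2*5 + 1 = 11, q_2 = 2*4 + 1 = 9.
  i=3: a_3=2, p_3 = 2*11 + 5 = 27, q_3 = 2*9 + 4 = 22.
  i=4: a_4=4, p_4 = 4*27 + 11 = 119, q_4 = 4*22 + 9 = 97.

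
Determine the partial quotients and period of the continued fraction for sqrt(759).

Write x_i = (sqrt(759) + m_i)/d_i with (m_0, d_0) = (0, 1). a_0 = floor(sqrt(759)) = 27, since 27^2 = 729 <= 759 < 784 = 28^2.
Iterate m_{i+1} = d_i*a_i - m_i, d_{i+1} = (759 - m_{i+1}^2)/d_i, a_{i+1} = floor((a_0 + m_{i+1})/d_{i+1}):
  m_1 = 1*27 - 0 = 27, d_1 = (759 - 27^2)/1 = 30/1 = 30, a_1 = floor((27 + 27)/30) = 1.
  m_2 = 30*1 - 27 = 3, d_2 = (759 - 3^2)/30 = 750/30 = 25, a_2 = floor((27 + 3)/25) = 1.
  m_3 = 25*1 - 3 = 22, d_3 = (759 - 22^2)/25 = 275/25 = 11, a_3 = floor((27 + 22)/11) = 4.
  m_4 = 11*4 - 22 = 22, d_4 = (759 - 22^2)/11 = 275/11 = 25, a_4 = floor((27 + 22)/25) = 1.
  m_5 = 25*1 - 22 = 3, d_5 = (759 - 3^2)/25 = 750/25 = 30, a_5 = floor((27 + 3)/30) = 1.
  m_6 = 30*1 - 3 = 27, d_6 = (759 - 27^2)/30 = 30/30 = 1, a_6 = floor((27 + 27)/1) = 54.
  m_7 = 1*54 - 27 = 27, d_7 = (759 - 27^2)/1 = 30/1 = 30: (m_7, d_7) = (m_1, d_1) = (27, 30), so from here the quotients repeat a_1, ..., a_6; the period length is 6.
Hence the expansion of sqrt(759) is a_0 = 27 followed by the repeating block 1, 1, 4, 1, 1, 54 (period 6).

[27; (1, 1, 4, 1, 1, 54)]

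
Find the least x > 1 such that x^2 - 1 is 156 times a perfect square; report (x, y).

First expand sqrt(156) as a continued fraction. With x_i = (sqrt(156) + m_i)/d_i and (m_0, d_0) = (0, 1): a_0 = floor(sqrt(156)) = 12, since 12^2 = 144 <= 156 < 169 = 13^2.
Iterate m_{i+1} = d_i*a_i - m_i, d_{i+1} = (156 - m_{i+1}^2)/d_i, a_{i+1} = floor((a_0 + m_{i+1})/d_{i+1}):
  m_1 = 1*12 - 0 = 12, d_1 = (156 - 12^2)/1 = 12/1 = 12, a_1 = floor((12 + 12)/12) = 2.
  m_2 = 12*2 - 12 = 12, d_2 = (156 - 12^2)/12 = 12/12 = 1, a_2 = floor((12 + 12)/1) = 24.
  m_3 = 1*24 - 12 = 12, d_3 = (156 - 12^2)/1 = 12/1 = 12: (m_3, d_3) = (m_1, d_1) = (12, 12), so from here the quotients repeat a_1, a_2; the period length is 2.
So sqrt(156) = [12; (2, 24)] with period length k = 2.
k is even, so the fundamental solution of x^2 - 156y^2 = 1 is (p_{k-1}, q_{k-1}) = (p_1, q_1); compute convergents through index 1.
Convergents (p_i = a_i*p_{i-1} + p_{i-2}, q_i = a_i*q_{i-1} + q_{i-2} with p_{-2}=0, p_{-1}=1, q_{-2}=1, q_{-1}=0):
  i=0: a_0=12, p_0 = 12*1 + 0 = 12, q_0 = 12*0 + 1 = 1.
  i=1: a_1=2, p_1 = 2*12 + 1 = 25, q_1 = 2*1 + 0 = 2.
Check: 25^2 - 156*2^2 = 625 - 624 = 1, so (x, y) = (25, 2) solves the equation, and by the theorem it is the least positive solution.

(x, y) = (25, 2)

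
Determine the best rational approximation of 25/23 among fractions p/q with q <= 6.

7/6

Expand x = 25/23 as a continued fraction with the Euclidean algorithm:
  25 = 1*23 + 2, so a_0 = 1.
  23 = 11*2 + 1, so a_1 = 11.
  2 = 2*1 + 0, so a_2 = 2.
so x = [1; 11, 2].
Convergents (p_i = a_i*p_{i-1} + p_{i-2}, q_i = a_i*q_{i-1} + q_{i-2} with p_{-2}=0, p_{-1}=1, q_{-2}=1, q_{-1}=0), until the denominator exceeds 6:
  i=0: a_0=1, p_0 = 1*1 + 0 = 1, q_0 = 1*0 + 1 = 1.
  i=1: a_1=11, p_1 = 11*1 + 1 = 12, q_1 = 11*1 + 0 = 11.
q_1 = 11 > 6, so the last convergent with denominator <= 6 is p_0/q_0 = 1/1.
The closest fraction with denominator <= 6 is either p_0/q_0 or the intermediate fraction (k*p_0 + p_{-1})/(k*q_0 + q_{-1}) with the largest k >= 1 whose denominator stays <= 6; these approach x as k grows, and every other convergent or intermediate fraction in range is farther away.
Largest k: floor((6 - q_{-1})/q_0) = floor((6 - 0)/1) = 6 (using the seeds p_{-1} = 1, q_{-1} = 0).
That gives (6*1 + 1)/(6*1 + 0) = 7/6.
Compare the errors: |x - 1/1| = |25*1 - 1*23|/(23*1) = 2/23, and |x - 7/6| = |25*6 - 7*23|/(23*6) = 11/138.
Cross-multiplying, 11*23 = 253 < 276 = 2*138, so 11/138 is smaller: the intermediate fraction 7/6 is closer to x than 1/1.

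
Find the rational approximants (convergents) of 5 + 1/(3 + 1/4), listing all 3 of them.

5/1, 16/3, 69/13

Using the convergent recurrence p_i = a_i*p_{i-1} + p_{i-2}, q_i = a_i*q_{i-1} + q_{i-2} with p_{-2}=0, p_{-1}=1, q_{-2}=1, q_{-1}=0:
  i=0: a_0=5, p_0 = 5*1 + 0 = 5, q_0 = 5*0 + 1 = 1.
  i=1: a_1=3, p_1 = 3*5 + 1 = 16, q_1 = 3*1 + 0 = 3.
  i=2: a_2=4, p_2 = 4*16 + 5 = 69, q_2 = 4*3 + 1 = 13.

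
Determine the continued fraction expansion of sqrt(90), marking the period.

Write x_i = (sqrt(90) + m_i)/d_i with (m_0, d_0) = (0, 1). a_0 = floor(sqrt(90)) = 9, since 9^2 = 81 <= 90 < 100 = 10^2.
Iterate m_{i+1} = d_i*a_i - m_i, d_{i+1} = (90 - m_{i+1}^2)/d_i, a_{i+1} = floor((a_0 + m_{i+1})/d_{i+1}):
  m_1 = 1*9 - 0 = 9, d_1 = (90 - 9^2)/1 = 9/1 = 9, a_1 = floor((9 + 9)/9) = 2.
  m_2 = 9*2 - 9 = 9, d_2 = (90 - 9^2)/9 = 9/9 = 1, a_2 = floor((9 + 9)/1) = 18.
  m_3 = 1*18 - 9 = 9, d_3 = (90 - 9^2)/1 = 9/1 = 9: (m_3, d_3) = (m_1, d_1) = (9, 9), so from here the quotients repeat a_1, a_2; the period length is 2.
Hence the expansion of sqrt(90) is a_0 = 9 followed by the repeating block 2, 18 (period 2).

[9; (2, 18)]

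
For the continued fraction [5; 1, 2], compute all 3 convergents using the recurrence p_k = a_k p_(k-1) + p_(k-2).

Using the convergent recurrence p_i = a_i*p_{i-1} + p_{i-2}, q_i = a_i*q_{i-1} + q_{i-2} with p_{-2}=0, p_{-1}=1, q_{-2}=1, q_{-1}=0:
  i=0: a_0=5, p_0 = 5*1 + 0 = 5, q_0 = 5*0 + 1 = 1.
  i=1: a_1=1, p_1 = 1*5 + 1 = 6, q_1 = 1*1 + 0 = 1.
  i=2: a_2=2, p_2 = 2*6 + 5 = 17, q_2 = 2*1 + 1 = 3.

5/1, 6/1, 17/3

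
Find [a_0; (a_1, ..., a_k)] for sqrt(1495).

[38; (1, 1, 1, 76)]

Write x_i = (sqrt(1495) + m_i)/d_i with (m_0, d_0) = (0, 1). a_0 = floor(sqrt(1495)) = 38, since 38^2 = 1444 <= 1495 < 1521 = 39^2.
Iterate m_{i+1} = d_i*a_i - m_i, d_{i+1} = (1495 - m_{i+1}^2)/d_i, a_{i+1} = floor((a_0 + m_{i+1})/d_{i+1}):
  m_1 = 1*38 - 0 = 38, d_1 = (1495 - 38^2)/1 = 51/1 = 51, a_1 = floor((38 + 38)/51) = 1.
  m_2 = 51*1 - 38 = 13, d_2 = (1495 - 13^2)/51 = 1326/51 = 26, a_2 = floor((38 + 13)/26) = 1.
  m_3 = 26*1 - 13 = 13, d_3 = (1495 - 13^2)/26 = 1326/26 = 51, a_3 = floor((38 + 13)/51) = 1.
  m_4 = 51*1 - 13 = 38, d_4 = (1495 - 38^2)/51 = 51/51 = 1, a_4 = floor((38 + 38)/1) = 76.
  m_5 = 1*76 - 38 = 38, d_5 = (1495 - 38^2)/1 = 51/1 = 51: (m_5, d_5) = (m_1, d_1) = (38, 51), so from here the quotients repeat a_1, ..., a_4; the period length is 4.
Hence the expansion of sqrt(1495) is a_0 = 38 followed by the repeating block 1, 1, 1, 76 (period 4).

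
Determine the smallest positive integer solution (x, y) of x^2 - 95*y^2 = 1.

(x, y) = (39, 4)

First expand sqrt(95) as a continued fraction. With x_i = (sqrt(95) + m_i)/d_i and (m_0, d_0) = (0, 1): a_0 = floor(sqrt(95)) = 9, since 9^2 = 81 <= 95 < 100 = 10^2.
Iterate m_{i+1} = d_i*a_i - m_i, d_{i+1} = (95 - m_{i+1}^2)/d_i, a_{i+1} = floor((a_0 + m_{i+1})/d_{i+1}):
  m_1 = 1*9 - 0 = 9, d_1 = (95 - 9^2)/1 = 14/1 = 14, a_1 = floor((9 + 9)/14) = 1.
  m_2 = 14*1 - 9 = 5, d_2 = (95 - 5^2)/14 = 70/14 = 5, a_2 = floor((9 + 5)/5) = 2.
  m_3 = 5*2 - 5 = 5, d_3 = (95 - 5^2)/5 = 70/5 = 14, a_3 = floor((9 + 5)/14) = 1.
  m_4 = 14*1 - 5 = 9, d_4 = (95 - 9^2)/14 = 14/14 = 1, a_4 = floor((9 + 9)/1) = 18.
  m_5 = 1*18 - 9 = 9, d_5 = (95 - 9^2)/1 = 14/1 = 14: (m_5, d_5) = (m_1, d_1) = (9, 14), so from here the quotients repeat a_1, ..., a_4; the period length is 4.
So sqrt(95) = [9; (1, 2, 1, 18)] with period length k = 4.
k is even, so the fundamental solution of x^2 - 95y^2 = 1 is (p_{k-1}, q_{k-1}) = (p_3, q_3); compute convergents through index 3.
Convergents (p_i = a_i*p_{i-1} + p_{i-2}, q_i = a_i*q_{i-1} + q_{i-2} with p_{-2}=0, p_{-1}=1, q_{-2}=1, q_{-1}=0):
  i=0: a_0=9, p_0 = 9*1 + 0 = 9, q_0 = 9*0 + 1 = 1.
  i=1: a_1=1, p_1 = 1*9 + 1 = 10, q_1 = 1*1 + 0 = 1.
  i=2: a_2=2, p_2 = 2*10 + 9 = 29, q_2 = 2*1 + 1 = 3.
  i=3: a_3=1, p_3 = 1*29 + 10 = 39, q_3 = 1*3 + 1 = 4.
Check: 39^2 - 95*4^2 = 1521 - 1520 = 1, so (x, y) = (39, 4) solves the equation, and by the theorem it is the least positive solution.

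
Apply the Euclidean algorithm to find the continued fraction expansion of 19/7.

[2; 1, 2, 2]

Run the Euclidean algorithm on 19 and 7; the successive quotients are the partial quotients a_0, a_1, ... (each step inverts the fractional part left over by the previous one):
  19 = 2*7 + 5, so a_0 = 2.
  7 = 1*5 + 2, so a_1 = 1.
  5 = 2*2 + 1, so a_2 = 2.
  2 = 2*1 + 0, so a_3 = 2.
The remainder reaches 0 after 4 divisions, so the expansion has 4 partial quotients, read off in order.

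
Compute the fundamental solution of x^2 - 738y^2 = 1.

First expand sqrt(738) as a continued fraction. With x_i = (sqrt(738) + m_i)/d_i and (m_0, d_0) = (0, 1): a_0 = floor(sqrt(738)) = 27, since 27^2 = 729 <= 738 < 784 = 28^2.
Iterate m_{i+1} = d_i*a_i - m_i, d_{i+1} = (738 - m_{i+1}^2)/d_i, a_{i+1} = floor((a_0 + m_{i+1})/d_{i+1}):
  m_1 = 1*27 - 0 = 27, d_1 = (738 - 27^2)/1 = 9/1 = 9, a_1 = floor((27 + 27)/9) = 6.
  m_2 = 9*6 - 27 = 27, d_2 = (738 - 27^2)/9 = 9/9 = 1, a_2 = floor((27 + 27)/1) = 54.
  m_3 = 1*54 - 27 = 27, d_3 = (738 - 27^2)/1 = 9/1 = 9: (m_3, d_3) = (m_1, d_1) = (27, 9), so from here the quotients repeat a_1, a_2; the period length is 2.
So sqrt(738) = [27; (6, 54)] with period length k = 2.
k is even, so the fundamental solution of x^2 - 738y^2 = 1 is (p_{k-1}, q_{k-1}) = (p_1, q_1); compute convergents through index 1.
Convergents (p_i = a_i*p_{i-1} + p_{i-2}, q_i = a_i*q_{i-1} + q_{i-2} with p_{-2}=0, p_{-1}=1, q_{-2}=1, q_{-1}=0):
  i=0: a_0=27, p_0 = 27*1 + 0 = 27, q_0 = 27*0 + 1 = 1.
  i=1: a_1=6, p_1 = 6*27 + 1 = 163, q_1 = 6*1 + 0 = 6.
Check: 163^2 - 738*6^2 = 26569 - 26568 = 1, so (x, y) = (163, 6) solves the equation, and by the theorem it is the least positive solution.

(x, y) = (163, 6)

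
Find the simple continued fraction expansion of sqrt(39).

[6; (4, 12)]

Write x_i = (sqrt(39) + m_i)/d_i with (m_0, d_0) = (0, 1). a_0 = floor(sqrt(39)) = 6, since 6^2 = 36 <= 39 < 49 = 7^2.
Iterate m_{i+1} = d_i*a_i - m_i, d_{i+1} = (39 - m_{i+1}^2)/d_i, a_{i+1} = floor((a_0 + m_{i+1})/d_{i+1}):
  m_1 = 1*6 - 0 = 6, d_1 = (39 - 6^2)/1 = 3/1 = 3, a_1 = floor((6 + 6)/3) = 4.
  m_2 = 3*4 - 6 = 6, d_2 = (39 - 6^2)/3 = 3/3 = 1, a_2 = floor((6 + 6)/1) = 12.
  m_3 = 1*12 - 6 = 6, d_3 = (39 - 6^2)/1 = 3/1 = 3: (m_3, d_3) = (m_1, d_1) = (6, 3), so from here the quotients repeat a_1, a_2; the period length is 2.
Hence the expansion of sqrt(39) is a_0 = 6 followed by the repeating block 4, 12 (period 2).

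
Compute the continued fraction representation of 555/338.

Run the Euclidean algorithm on 555 and 338; the successive quotients are the partial quotients a_0, a_1, ... (each step inverts the fractional part left over by the previous one):
  555 = 1*338 + 217, so a_0 = 1.
  338 = 1*217 + 121, so a_1 = 1.
  217 = 1*121 + 96, so a_2 = 1.
  121 = 1*96 + 25, so a_3 = 1.
  96 = 3*25 + 21, so a_4 = 3.
  25 = 1*21 + 4, so a_5 = 1.
  21 = 5*4 + 1, so a_6 = 5.
  4 = 4*1 + 0, so a_7 = 4.
The remainder reaches 0 after 8 divisions, so the expansion has 8 partial quotients, read off in order.

[1; 1, 1, 1, 3, 1, 5, 4]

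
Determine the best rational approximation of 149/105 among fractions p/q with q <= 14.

Expand x = 149/105 as a continued fraction with the Euclidean algorithm:
  149 = 1*105 + 44, so a_0 = 1.
  105 = 2*44 + 17, so a_1 = 2.
  44 = 2*17 + 10, so a_2 = 2.
  17 = 1*10 + 7, so a_3 = 1.
  10 = 1*7 + 3, so a_4 = 1.
  7 = 2*3 + 1, so a_5 = 2.
  3 = 3*1 + 0, so a_6 = 3.
so x = [1; 2, 2, 1, 1, 2, 3].
Convergents (p_i = a_i*p_{i-1} + p_{i-2}, q_i = a_i*q_{i-1} + q_{i-2} with p_{-2}=0, p_{-1}=1, q_{-2}=1, q_{-1}=0), until the denominator exceeds 14:
  i=0: a_0=1, p_0 = 1*1 + 0 = 1, q_0 = 1*0 + 1 = 1.
  i=1: a_1=2, p_1 = 2*1 + 1 = 3, q_1 = 2*1 + 0 = 2.
  i=2: a_2=2, p_2 = 2*3 + 1 = 7, q_2 = 2*2 + 1 = 5.
  i=3: a_3=1, p_3 = 1*7 + 3 = 10, q_3 = 1*5 + 2 = 7.
  i=4: a_4=1, p_4 = 1*10 + 7 = 17, q_4 = 1*7 + 5 = 12.
  i=5: a_5=2, p_5 = 2*17 + 10 = 44, q_5 = 2*12 + 7 = 31.
q_5 = 31 > 14, so the last convergent with denominator <= 14 is p_4/q_4 = 17/12.
The closest fraction with denominator <= 14 is either p_4/q_4 or the intermediate fraction (k*p_4 + p_3)/(k*q_4 + q_3) with the largest k >= 1 whose denominator stays <= 14; these approach x as k grows, and every other convergent or intermediate fraction in range is farther away.
Largest k: floor((14 - q_3)/q_4) = floor((14 - 7)/12) = 0.
Since k = 0, no intermediate fraction beyond p_4/q_4 has denominator <= 14, so the convergent 17/12 is the closest (its error is |149*12 - 17*105|/(105*12) = 3/1260).

17/12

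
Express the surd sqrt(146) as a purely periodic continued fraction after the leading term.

[12; (12, 24)]

Write x_i = (sqrt(146) + m_i)/d_i with (m_0, d_0) = (0, 1). a_0 = floor(sqrt(146)) = 12, since 12^2 = 144 <= 146 < 169 = 13^2.
Iterate m_{i+1} = d_i*a_i - m_i, d_{i+1} = (146 - m_{i+1}^2)/d_i, a_{i+1} = floor((a_0 + m_{i+1})/d_{i+1}):
  m_1 = 1*12 - 0 = 12, d_1 = (146 - 12^2)/1 = 2/1 = 2, a_1 = floor((12 + 12)/2) = 12.
  m_2 = 2*12 - 12 = 12, d_2 = (146 - 12^2)/2 = 2/2 = 1, a_2 = floor((12 + 12)/1) = 24.
  m_3 = 1*24 - 12 = 12, d_3 = (146 - 12^2)/1 = 2/1 = 2: (m_3, d_3) = (m_1, d_1) = (12, 2), so from here the quotients repeat a_1, a_2; the period length is 2.
Hence the expansion of sqrt(146) is a_0 = 12 followed by the repeating block 12, 24 (period 2).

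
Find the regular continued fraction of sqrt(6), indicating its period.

[2; (2, 4)]

Write x_i = (sqrt(6) + m_i)/d_i with (m_0, d_0) = (0, 1). a_0 = floor(sqrt(6)) = 2, since 2^2 = 4 <= 6 < 9 = 3^2.
Iterate m_{i+1} = d_i*a_i - m_i, d_{i+1} = (6 - m_{i+1}^2)/d_i, a_{i+1} = floor((a_0 + m_{i+1})/d_{i+1}):
  m_1 = 1*2 - 0 = 2, d_1 = (6 - 2^2)/1 = 2/1 = 2, a_1 = floor((2 + 2)/2) = 2.
  m_2 = 2*2 - 2 = 2, d_2 = (6 - 2^2)/2 = 2/2 = 1, a_2 = floor((2 + 2)/1) = 4.
  m_3 = 1*4 - 2 = 2, d_3 = (6 - 2^2)/1 = 2/1 = 2: (m_3, d_3) = (m_1, d_1) = (2, 2), so from here the quotients repeat a_1, a_2; the period length is 2.
Hence the expansion of sqrt(6) is a_0 = 2 followed by the repeating block 2, 4 (period 2).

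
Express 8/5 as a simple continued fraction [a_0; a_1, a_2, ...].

Run the Euclidean algorithm on 8 and 5; the successive quotients are the partial quotients a_0, a_1, ... (each step inverts the fractional part left over by the previous one):
  8 = 1*5 + 3, so a_0 = 1.
  5 = 1*3 + 2, so a_1 = 1.
  3 = 1*2 + 1, so a_2 = 1.
  2 = 2*1 + 0, so a_3 = 2.
The remainder reaches 0 after 4 divisions, so the expansion has 4 partial quotients, read off in order.

[1; 1, 1, 2]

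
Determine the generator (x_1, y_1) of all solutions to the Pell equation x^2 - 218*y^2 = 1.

(x, y) = (126003, 8534)

First expand sqrt(218) as a continued fraction. With x_i = (sqrt(218) + m_i)/d_i and (m_0, d_0) = (0, 1): a_0 = floor(sqrt(218)) = 14, since 14^2 = 196 <= 218 < 225 = 15^2.
Iterate m_{i+1} = d_i*a_i - m_i, d_{i+1} = (218 - m_{i+1}^2)/d_i, a_{i+1} = floor((a_0 + m_{i+1})/d_{i+1}):
  m_1 = 1*14 - 0 = 14, d_1 = (218 - 14^2)/1 = 22/1 = 22, a_1 = floor((14 + 14)/22) = 1.
  m_2 = 22*1 - 14 = 8, d_2 = (218 - 8^2)/22 = 154/22 = 7, a_2 = floor((14 + 8)/7) = 3.
  m_3 = 7*3 - 8 = 13, d_3 = (218 - 13^2)/7 = 49/7 = 7, a_3 = floor((14 + 13)/7) = 3.
  m_4 = 7*3 - 13 = 8, d_4 = (218 - 8^2)/7 = 154/7 = 22, a_4 = floor((14 + 8)/22) = 1.
  m_5 = 22*1 - 8 = 14, d_5 = (218 - 14^2)/22 = 22/22 = 1, a_5 = floor((14 + 14)/1) = 28.
  m_6 = 1*28 - 14 = 14, d_6 = (218 - 14^2)/1 = 22/1 = 22: (m_6, d_6) = (m_1, d_1) = (14, 22), so from here the quotients repeat a_1, ..., a_5; the period length is 5.
So sqrt(218) = [14; (1, 3, 3, 1, 28)] with period length k = 5.
k is odd, so (p_{k-1}, q_{k-1}) only solves x^2 - 218y^2 = -1 and the fundamental solution of x^2 - 218y^2 = 1 is (p_{2k-1}, q_{2k-1}) = (p_9, q_9); compute convergents through index 9, running through the period twice.
Convergents (p_i = a_i*p_{i-1} + p_{i-2}, q_i = a_i*q_{i-1} + q_{i-2} with p_{-2}=0, p_{-1}=1, q_{-2}=1, q_{-1}=0):
  i=0: a_0=14, p_0 = 14*1 + 0 = 14, q_0 = 14*0 + 1 = 1.
  i=1: a_1=1, p_1 = 1*14 + 1 = 15, q_1 = 1*1 + 0 = 1.
  i=2: a_2=3, p_2 = 3*15 + 14 = 59, q_2 = 3*1 + 1 = 4.
  i=3: a_3=3, p_3 = 3*59 + 15 = 192, q_3 = 3*4 + 1 = 13.
  i=4: a_4=1, p_4 = 1*192 + 59 = 251, q_4 = 1*13 + 4 = 17.
  i=5: a_5=28, p_5 = 28*251 + 192 = 7220, q_5 = 28*17 + 13 = 489.
  i=6: a_6=1, p_6 = 1*7220 + 251 = 7471, q_6 = 1*489 + 17 = 506.
  i=7: a_7=3, p_7 = 3*7471 + 7220 = 29633, q_7 = 3*506 + 489 = 2007.
  i=8: a_8=3, p_8 = 3*29633 + 7471 = 96370, q_8 = 3*2007 + 506 = 6527.
  i=9: a_9=1, p_9 = 1*96370 + 29633 = 126003, q_9 = 1*6527 + 2007 = 8534.
Indeed p_4^2 - 218*q_4^2 = 63001 - 63002 = -1, not +1.
Check: 126003^2 - 218*8534^2 = 15876756009 - 15876756008 = 1, so (x, y) = (126003, 8534) solves the equation, and by the theorem it is the least positive solution.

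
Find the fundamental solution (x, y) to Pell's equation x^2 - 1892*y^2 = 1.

First expand sqrt(1892) as a continued fraction. With x_i = (sqrt(1892) + m_i)/d_i and (m_0, d_0) = (0, 1): a_0 = floor(sqrt(1892)) = 43, since 43^2 = 1849 <= 1892 < 1936 = 44^2.
Iterate m_{i+1} = d_i*a_i - m_i, d_{i+1} = (1892 - m_{i+1}^2)/d_i, a_{i+1} = floor((a_0 + m_{i+1})/d_{i+1}):
  m_1 = 1*43 - 0 = 43, d_1 = (1892 - 43^2)/1 = 43/1 = 43, a_1 = floor((43 + 43)/43) = 2.
  m_2 = 43*2 - 43 = 43, d_2 = (1892 - 43^2)/43 = 43/43 = 1, a_2 = floor((43 + 43)/1) = 86.
  m_3 = 1*86 - 43 = 43, d_3 = (1892 - 43^2)/1 = 43/1 = 43: (m_3, d_3) = (m_1, d_1) = (43, 43), so from here the quotients repeat a_1, a_2; the period length is 2.
So sqrt(1892) = [43; (2, 86)] with period length k = 2.
k is even, so the fundamental solution of x^2 - 1892y^2 = 1 is (p_{k-1}, q_{k-1}) = (p_1, q_1); compute convergents through index 1.
Convergents (p_i = a_i*p_{i-1} + p_{i-2}, q_i = a_i*q_{i-1} + q_{i-2} with p_{-2}=0, p_{-1}=1, q_{-2}=1, q_{-1}=0):
  i=0: a_0=43, p_0 = 43*1 + 0 = 43, q_0 = 43*0 + 1 = 1.
  i=1: a_1=2, p_1 = 2*43 + 1 = 87, q_1 = 2*1 + 0 = 2.
Check: 87^2 - 1892*2^2 = 7569 - 7568 = 1, so (x, y) = (87, 2) solves the equation, and by the theorem it is the least positive solution.

(x, y) = (87, 2)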